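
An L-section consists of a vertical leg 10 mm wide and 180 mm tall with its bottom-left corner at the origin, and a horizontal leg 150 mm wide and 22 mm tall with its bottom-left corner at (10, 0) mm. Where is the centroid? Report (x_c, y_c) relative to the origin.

vertical leg: A = 10 × 180 = 1800.00, centroid at (5.00, 90.00).
horizontal leg: A = 150 × 22 = 3300.00, centroid at (85.00, 11.00).
ΣA = 5100.00 mm²
ΣAx_c = (1800.00)(5.00) + (3300.00)(85.00) = 289500.00 mm³
ΣAy_c = (1800.00)(90.00) + (3300.00)(11.00) = 198300.00 mm³
x_c = 289500.00 / 5100.00 = 56.76 mm
y_c = 198300.00 / 5100.00 = 38.88 mm

x_c = 56.76 mm, y_c = 38.88 mm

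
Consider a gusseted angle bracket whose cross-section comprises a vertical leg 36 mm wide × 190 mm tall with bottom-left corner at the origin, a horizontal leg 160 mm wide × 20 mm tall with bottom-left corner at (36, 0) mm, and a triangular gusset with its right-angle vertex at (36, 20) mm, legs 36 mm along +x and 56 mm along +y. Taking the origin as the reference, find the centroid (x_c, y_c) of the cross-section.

vertical leg: A = 36 × 190 = 6840.00, centroid at (18.00, 95.00).
horizontal leg: A = 160 × 20 = 3200.00, centroid at (116.00, 10.00).
gusset: A = ½·36·56 = 1008.00, centroid at (48.00, 38.67).
ΣA = 11048.00 mm², ΣAx_c = 542704.00 mm³, ΣAy_c = 720776.00 mm³.
x_c = 542704.00/11048.00 = 49.12 mm; y_c = 720776.00/11048.00 = 65.24 mm.

x_c = 49.12 mm, y_c = 65.24 mm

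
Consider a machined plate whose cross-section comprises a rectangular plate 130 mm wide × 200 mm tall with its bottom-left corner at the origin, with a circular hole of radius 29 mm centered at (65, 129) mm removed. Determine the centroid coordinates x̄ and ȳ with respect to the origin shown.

Part | A | x̄ᵢ | ȳᵢ | A·x̄ᵢ | A·ȳᵢ
plate | 26000.00 | 65.00 | 100.00 | 1690000.00 | 2600000.00
hole | -2642.08 | 65.00 | 129.00 | -171735.16 | -340828.25
Σ | 23357.92 |  |  | 1518264.84 | 2259171.75
x̄ = 1518264.84 / 23357.92 = 65.00 mm
ȳ = 2259171.75 / 23357.92 = 96.72 mm

x̄ = 65.00 mm, ȳ = 96.72 mm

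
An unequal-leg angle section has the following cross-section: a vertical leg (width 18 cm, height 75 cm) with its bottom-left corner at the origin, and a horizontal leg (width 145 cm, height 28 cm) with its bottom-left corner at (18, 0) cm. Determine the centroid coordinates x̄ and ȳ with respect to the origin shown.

vertical leg: A = 18 × 75 = 1350.00, centroid at (9.00, 37.50).
horizontal leg: A = 145 × 28 = 4060.00, centroid at (90.50, 14.00).
ΣA = 5410.00 cm²
ΣAx̄ = (1350.00)(9.00) + (4060.00)(90.50) = 379580.00 cm³
ΣAȳ = (1350.00)(37.50) + (4060.00)(14.00) = 107465.00 cm³
x̄ = 379580.00 / 5410.00 = 70.16 cm
ȳ = 107465.00 / 5410.00 = 19.86 cm

x̄ = 70.16 cm, ȳ = 19.86 cm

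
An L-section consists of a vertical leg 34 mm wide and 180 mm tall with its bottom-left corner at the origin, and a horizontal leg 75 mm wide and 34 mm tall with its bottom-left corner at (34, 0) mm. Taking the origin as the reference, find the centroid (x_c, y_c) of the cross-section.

vertical leg: A = 34 × 180 = 6120.00, centroid at (17.00, 90.00).
horizontal leg: A = 75 × 34 = 2550.00, centroid at (71.50, 17.00).
ΣA = 8670.00 mm²
ΣAx_c = (6120.00)(17.00) + (2550.00)(71.50) = 286365.00 mm³
ΣAy_c = (6120.00)(90.00) + (2550.00)(17.00) = 594150.00 mm³
x_c = 286365.00 / 8670.00 = 33.03 mm
y_c = 594150.00 / 8670.00 = 68.53 mm

x_c = 33.03 mm, y_c = 68.53 mm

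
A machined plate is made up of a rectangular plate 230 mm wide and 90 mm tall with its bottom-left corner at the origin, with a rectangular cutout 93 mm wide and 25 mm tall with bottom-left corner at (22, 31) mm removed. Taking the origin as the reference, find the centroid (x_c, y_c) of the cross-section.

plate: A = 230 × 90 = 20700.00, centroid at (115.00, 45.00).
hole: A = −(93 × 25) = -2325.00, centroid at (68.50, 43.50).
ΣA = 18375.00 mm², ΣAx_c = 2221237.50 mm³, ΣAy_c = 830362.50 mm³.
x_c = 2221237.50/18375.00 = 120.88 mm; y_c = 830362.50/18375.00 = 45.19 mm.

x_c = 120.88 mm, y_c = 45.19 mm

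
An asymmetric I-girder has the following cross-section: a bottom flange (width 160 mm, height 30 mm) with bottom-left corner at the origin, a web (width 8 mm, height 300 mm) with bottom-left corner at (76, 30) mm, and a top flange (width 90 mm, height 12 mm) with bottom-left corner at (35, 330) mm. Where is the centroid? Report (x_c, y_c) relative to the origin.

x_c = 80.00 mm, y_c = 104.70 mm

bottom flange: A = 160 × 30 = 4800.00, centroid at (80.00, 15.00).
web: A = 8 × 300 = 2400.00, centroid at (80.00, 180.00).
top flange: A = 90 × 12 = 1080.00, centroid at (80.00, 336.00).
ΣA = 8280.00 mm², ΣAx_c = 662400.00 mm³, ΣAy_c = 866880.00 mm³.
x_c = 662400.00/8280.00 = 80.00 mm; y_c = 866880.00/8280.00 = 104.70 mm.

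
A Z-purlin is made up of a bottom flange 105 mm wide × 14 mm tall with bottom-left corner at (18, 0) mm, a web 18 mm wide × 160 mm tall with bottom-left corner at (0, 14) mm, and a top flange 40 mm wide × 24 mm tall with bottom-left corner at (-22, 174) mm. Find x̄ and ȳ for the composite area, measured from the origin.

x̄ = 24.04 mm, ȳ = 86.55 mm

Part | A | x̄ᵢ | ȳᵢ | A·x̄ᵢ | A·ȳᵢ
bottom flange | 1470.00 | 70.50 | 7.00 | 103635.00 | 10290.00
web | 2880.00 | 9.00 | 94.00 | 25920.00 | 270720.00
top flange | 960.00 | -2.00 | 186.00 | -1920.00 | 178560.00
Σ | 5310.00 |  |  | 127635.00 | 459570.00
x̄ = 127635.00 / 5310.00 = 24.04 mm
ȳ = 459570.00 / 5310.00 = 86.55 mm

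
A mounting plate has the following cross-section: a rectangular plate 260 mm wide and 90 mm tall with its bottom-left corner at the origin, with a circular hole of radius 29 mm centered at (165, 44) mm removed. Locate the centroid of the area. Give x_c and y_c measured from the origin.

Part | A | x̄ᵢ | ȳᵢ | A·x̄ᵢ | A·ȳᵢ
plate | 23400.00 | 130.00 | 45.00 | 3042000.00 | 1053000.00
hole | -2642.08 | 165.00 | 44.00 | -435943.10 | -116251.49
Σ | 20757.92 |  |  | 2606056.90 | 936748.51
x_c = 2606056.90 / 20757.92 = 125.55 mm
y_c = 936748.51 / 20757.92 = 45.13 mm

x_c = 125.55 mm, y_c = 45.13 mm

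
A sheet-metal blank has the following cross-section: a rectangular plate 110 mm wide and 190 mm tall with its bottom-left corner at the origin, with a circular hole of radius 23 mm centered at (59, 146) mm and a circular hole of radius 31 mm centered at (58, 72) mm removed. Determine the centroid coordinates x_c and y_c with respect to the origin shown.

x_c = 54.03 mm, y_c = 94.06 mm

Part | A | x̄ᵢ | ȳᵢ | A·x̄ᵢ | A·ȳᵢ
plate | 20900.00 | 55.00 | 95.00 | 1149500.00 | 1985500.00
hole 1 | -1661.90 | 59.00 | 146.00 | -98052.25 | -242637.77
hole 2 | -3019.07 | 58.00 | 72.00 | -175106.09 | -217373.08
Σ | 16219.03 |  |  | 876341.66 | 1525489.15
x_c = 876341.66 / 16219.03 = 54.03 mm
y_c = 1525489.15 / 16219.03 = 94.06 mm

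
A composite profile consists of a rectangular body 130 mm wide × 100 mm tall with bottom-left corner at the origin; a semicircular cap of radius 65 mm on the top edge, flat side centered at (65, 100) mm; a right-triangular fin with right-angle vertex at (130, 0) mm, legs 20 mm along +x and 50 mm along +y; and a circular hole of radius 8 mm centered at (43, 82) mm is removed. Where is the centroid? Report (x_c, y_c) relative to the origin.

x_c = 67.02 mm, y_c = 74.67 mm

rectangular body: A = 130 × 100 = 13000.00, centroid at (65.00, 50.00).
semicircular top: A = ½π·65² = 6636.61, centroid at (65.00, 127.59).
triangular fin: A = ½·20·50 = 500.00, centroid at (136.67, 16.67).
hole: A = −π·8² = -201.06, centroid at (43.00, 82.00).
ΣA = 19935.55 mm², ΣAx_c = 1336067.61 mm³, ΣAy_c = 1488591.04 mm³.
x_c = 1336067.61/19935.55 = 67.02 mm; y_c = 1488591.04/19935.55 = 74.67 mm.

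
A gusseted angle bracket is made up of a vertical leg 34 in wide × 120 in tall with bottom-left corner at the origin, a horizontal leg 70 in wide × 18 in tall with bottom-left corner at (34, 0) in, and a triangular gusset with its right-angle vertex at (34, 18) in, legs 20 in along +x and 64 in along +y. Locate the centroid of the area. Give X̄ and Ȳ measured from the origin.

Part | A | x̄ᵢ | ȳᵢ | A·x̄ᵢ | A·ȳᵢ
vertical leg | 4080.00 | 17.00 | 60.00 | 69360.00 | 244800.00
horizontal leg | 1260.00 | 69.00 | 9.00 | 86940.00 | 11340.00
gusset | 640.00 | 40.67 | 39.33 | 26026.67 | 25173.33
Σ | 5980.00 |  |  | 182326.67 | 281313.33
X̄ = 182326.67 / 5980.00 = 30.49 in
Ȳ = 281313.33 / 5980.00 = 47.04 in

X̄ = 30.49 in, Ȳ = 47.04 in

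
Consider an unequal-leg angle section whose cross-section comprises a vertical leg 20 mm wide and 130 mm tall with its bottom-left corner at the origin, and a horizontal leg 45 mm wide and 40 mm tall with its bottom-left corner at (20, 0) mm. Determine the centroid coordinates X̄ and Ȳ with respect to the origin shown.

X̄ = 23.30 mm, Ȳ = 46.59 mm

vertical leg: A = 20 × 130 = 2600.00, centroid at (10.00, 65.00).
horizontal leg: A = 45 × 40 = 1800.00, centroid at (42.50, 20.00).
ΣA = 4400.00 mm², ΣAX̄ = 102500.00 mm³, ΣAȲ = 205000.00 mm³.
X̄ = 102500.00/4400.00 = 23.30 mm; Ȳ = 205000.00/4400.00 = 46.59 mm.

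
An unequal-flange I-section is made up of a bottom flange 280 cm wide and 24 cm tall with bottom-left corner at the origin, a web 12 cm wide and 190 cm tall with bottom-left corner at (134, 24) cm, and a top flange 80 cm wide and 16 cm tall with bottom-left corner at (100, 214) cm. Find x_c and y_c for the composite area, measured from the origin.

Part | A | x̄ᵢ | ȳᵢ | A·x̄ᵢ | A·ȳᵢ
bottom flange | 6720.00 | 140.00 | 12.00 | 940800.00 | 80640.00
web | 2280.00 | 140.00 | 119.00 | 319200.00 | 271320.00
top flange | 1280.00 | 140.00 | 222.00 | 179200.00 | 284160.00
Σ | 10280.00 |  |  | 1439200.00 | 636120.00
x_c = 1439200.00 / 10280.00 = 140.00 cm
y_c = 636120.00 / 10280.00 = 61.88 cm

x_c = 140.00 cm, y_c = 61.88 cm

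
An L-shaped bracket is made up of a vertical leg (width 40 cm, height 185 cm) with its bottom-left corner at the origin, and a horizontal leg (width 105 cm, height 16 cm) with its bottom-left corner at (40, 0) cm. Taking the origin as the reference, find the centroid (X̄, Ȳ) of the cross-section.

X̄ = 33.41 cm, Ȳ = 76.87 cm

vertical leg: A = 40 × 185 = 7400.00, centroid at (20.00, 92.50).
horizontal leg: A = 105 × 16 = 1680.00, centroid at (92.50, 8.00).
ΣA = 9080.00 cm²
ΣAX̄ = (7400.00)(20.00) + (1680.00)(92.50) = 303400.00 cm³
ΣAȲ = (7400.00)(92.50) + (1680.00)(8.00) = 697940.00 cm³
X̄ = 303400.00 / 9080.00 = 33.41 cm
Ȳ = 697940.00 / 9080.00 = 76.87 cm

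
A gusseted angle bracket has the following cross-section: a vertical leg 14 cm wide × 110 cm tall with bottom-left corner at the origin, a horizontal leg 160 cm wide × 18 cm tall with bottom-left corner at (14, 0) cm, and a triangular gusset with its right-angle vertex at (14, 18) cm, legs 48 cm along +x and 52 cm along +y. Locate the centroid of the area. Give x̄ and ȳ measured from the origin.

x̄ = 56.27 cm, ȳ = 27.30 cm

vertical leg: A = 14 × 110 = 1540.00, centroid at (7.00, 55.00).
horizontal leg: A = 160 × 18 = 2880.00, centroid at (94.00, 9.00).
gusset: A = ½·48·52 = 1248.00, centroid at (30.00, 35.33).
ΣA = 5668.00 cm², ΣAx̄ = 318940.00 cm³, ΣAȳ = 154716.00 cm³.
x̄ = 318940.00/5668.00 = 56.27 cm; ȳ = 154716.00/5668.00 = 27.30 cm.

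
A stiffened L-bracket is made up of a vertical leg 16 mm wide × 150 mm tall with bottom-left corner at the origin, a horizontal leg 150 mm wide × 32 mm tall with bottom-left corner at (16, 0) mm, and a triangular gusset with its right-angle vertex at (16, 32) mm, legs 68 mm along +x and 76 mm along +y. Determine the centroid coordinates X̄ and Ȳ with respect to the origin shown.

X̄ = 56.82 mm, Ȳ = 41.39 mm

vertical leg: A = 16 × 150 = 2400.00, centroid at (8.00, 75.00).
horizontal leg: A = 150 × 32 = 4800.00, centroid at (91.00, 16.00).
gusset: A = ½·68·76 = 2584.00, centroid at (38.67, 57.33).
ΣA = 9784.00 mm², ΣAX̄ = 555914.67 mm³, ΣAȲ = 404949.33 mm³.
X̄ = 555914.67/9784.00 = 56.82 mm; Ȳ = 404949.33/9784.00 = 41.39 mm.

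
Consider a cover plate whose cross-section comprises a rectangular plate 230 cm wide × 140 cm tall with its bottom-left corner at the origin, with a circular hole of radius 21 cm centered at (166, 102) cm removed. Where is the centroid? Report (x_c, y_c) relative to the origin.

x_c = 112.71 cm, y_c = 68.56 cm

Part | A | x̄ᵢ | ȳᵢ | A·x̄ᵢ | A·ȳᵢ
plate | 32200.00 | 115.00 | 70.00 | 3703000.00 | 2254000.00
hole | -1385.44 | 166.00 | 102.00 | -229983.43 | -141315.12
Σ | 30814.56 |  |  | 3473016.57 | 2112684.88
x_c = 3473016.57 / 30814.56 = 112.71 cm
y_c = 2112684.88 / 30814.56 = 68.56 cm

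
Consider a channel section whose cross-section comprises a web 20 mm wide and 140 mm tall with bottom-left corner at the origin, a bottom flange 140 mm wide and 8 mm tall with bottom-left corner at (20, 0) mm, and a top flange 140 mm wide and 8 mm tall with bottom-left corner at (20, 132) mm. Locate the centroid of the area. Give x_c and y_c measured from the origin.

web: A = 20 × 140 = 2800.00, centroid at (10.00, 70.00).
bottom flange: A = 140 × 8 = 1120.00, centroid at (90.00, 4.00).
top flange: A = 140 × 8 = 1120.00, centroid at (90.00, 136.00).
ΣA = 5040.00 mm²
ΣAx_c = (2800.00)(10.00) + (1120.00)(90.00) + (1120.00)(90.00) = 229600.00 mm³
ΣAy_c = (2800.00)(70.00) + (1120.00)(4.00) + (1120.00)(136.00) = 352800.00 mm³
x_c = 229600.00 / 5040.00 = 45.56 mm
y_c = 352800.00 / 5040.00 = 70.00 mm

x_c = 45.56 mm, y_c = 70.00 mm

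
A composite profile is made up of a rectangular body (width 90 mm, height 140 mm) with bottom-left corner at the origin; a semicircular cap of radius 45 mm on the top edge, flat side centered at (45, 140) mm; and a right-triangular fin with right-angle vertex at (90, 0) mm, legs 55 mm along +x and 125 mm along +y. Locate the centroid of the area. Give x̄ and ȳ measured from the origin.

x̄ = 56.33 mm, ȳ = 79.68 mm

rectangular body: A = 90 × 140 = 12600.00, centroid at (45.00, 70.00).
semicircular top: A = ½π·45² = 3180.86, centroid at (45.00, 159.10).
triangular fin: A = ½·55·125 = 3437.50, centroid at (108.33, 41.67).
ΣA = 19218.36 mm²
ΣAx̄ = (12600.00)(45.00) + (3180.86)(45.00) + (3437.50)(108.33) = 1082534.65 mm³
ΣAȳ = (12600.00)(70.00) + (3180.86)(159.10) + (3437.50)(41.67) = 1531299.93 mm³
x̄ = 1082534.65 / 19218.36 = 56.33 mm
ȳ = 1531299.93 / 19218.36 = 79.68 mm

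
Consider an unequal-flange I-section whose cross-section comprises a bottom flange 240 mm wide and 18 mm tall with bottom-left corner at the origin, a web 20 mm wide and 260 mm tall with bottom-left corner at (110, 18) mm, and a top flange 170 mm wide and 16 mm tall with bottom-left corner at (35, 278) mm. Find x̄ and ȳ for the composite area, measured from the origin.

x̄ = 120.00 mm, ȳ = 129.61 mm

bottom flange: A = 240 × 18 = 4320.00, centroid at (120.00, 9.00).
web: A = 20 × 260 = 5200.00, centroid at (120.00, 148.00).
top flange: A = 170 × 16 = 2720.00, centroid at (120.00, 286.00).
ΣA = 12240.00 mm²
ΣAx̄ = (4320.00)(120.00) + (5200.00)(120.00) + (2720.00)(120.00) = 1468800.00 mm³
ΣAȳ = (4320.00)(9.00) + (5200.00)(148.00) + (2720.00)(286.00) = 1586400.00 mm³
x̄ = 1468800.00 / 12240.00 = 120.00 mm
ȳ = 1586400.00 / 12240.00 = 129.61 mm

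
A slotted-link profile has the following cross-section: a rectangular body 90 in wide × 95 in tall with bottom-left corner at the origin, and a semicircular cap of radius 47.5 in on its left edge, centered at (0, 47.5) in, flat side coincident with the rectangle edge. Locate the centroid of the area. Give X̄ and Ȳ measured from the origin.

Part | A | x̄ᵢ | ȳᵢ | A·x̄ᵢ | A·ȳᵢ
rectangular body | 8550.00 | 45.00 | 47.50 | 384750.00 | 406125.00
semicircular end | 3544.11 | -20.16 | 47.50 | -71447.92 | 168345.19
Σ | 12094.11 |  |  | 313302.08 | 574470.19
X̄ = 313302.08 / 12094.11 = 25.91 in
Ȳ = 574470.19 / 12094.11 = 47.50 in

X̄ = 25.91 in, Ȳ = 47.50 in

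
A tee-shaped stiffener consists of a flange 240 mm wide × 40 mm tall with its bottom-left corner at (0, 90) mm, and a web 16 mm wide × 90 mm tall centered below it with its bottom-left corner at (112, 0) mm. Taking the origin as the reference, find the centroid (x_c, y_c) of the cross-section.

x_c = 120.00 mm, y_c = 101.52 mm

web: A = 16 × 90 = 1440.00, centroid at (120.00, 45.00).
flange: A = 240 × 40 = 9600.00, centroid at (120.00, 110.00).
ΣA = 11040.00 mm²
ΣAx_c = (1440.00)(120.00) + (9600.00)(120.00) = 1324800.00 mm³
ΣAy_c = (1440.00)(45.00) + (9600.00)(110.00) = 1120800.00 mm³
x_c = 1324800.00 / 11040.00 = 120.00 mm
y_c = 1120800.00 / 11040.00 = 101.52 mm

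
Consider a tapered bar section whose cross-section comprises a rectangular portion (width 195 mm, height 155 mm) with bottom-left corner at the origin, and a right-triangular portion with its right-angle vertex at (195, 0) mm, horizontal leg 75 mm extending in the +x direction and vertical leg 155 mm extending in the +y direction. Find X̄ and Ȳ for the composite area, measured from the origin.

X̄ = 117.26 mm, Ȳ = 73.33 mm

rectangular portion: A = 195 × 155 = 30225.00, centroid at (97.50, 77.50).
triangular portion: A = ½·75·155 = 5812.50, centroid at (220.00, 51.67).
ΣA = 36037.50 mm², ΣAX̄ = 4225687.50 mm³, ΣAȲ = 2642750.00 mm³.
X̄ = 4225687.50/36037.50 = 117.26 mm; Ȳ = 2642750.00/36037.50 = 73.33 mm.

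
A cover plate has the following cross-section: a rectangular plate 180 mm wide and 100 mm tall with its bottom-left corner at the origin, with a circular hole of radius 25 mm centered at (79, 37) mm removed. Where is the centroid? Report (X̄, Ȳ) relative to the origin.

plate: A = 180 × 100 = 18000.00, centroid at (90.00, 50.00).
hole: A = −π·25² = -1963.50, centroid at (79.00, 37.00).
ΣA = 16036.50 mm²
ΣAX̄ = (18000.00)(90.00) + (-1963.50)(79.00) = 1464883.86 mm³
ΣAȲ = (18000.00)(50.00) + (-1963.50)(37.00) = 827350.67 mm³
X̄ = 1464883.86 / 16036.50 = 91.35 mm
Ȳ = 827350.67 / 16036.50 = 51.59 mm

X̄ = 91.35 mm, Ȳ = 51.59 mm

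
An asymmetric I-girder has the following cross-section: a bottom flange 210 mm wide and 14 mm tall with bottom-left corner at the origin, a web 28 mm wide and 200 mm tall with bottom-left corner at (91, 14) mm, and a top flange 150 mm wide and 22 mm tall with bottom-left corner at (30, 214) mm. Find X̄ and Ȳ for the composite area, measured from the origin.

bottom flange: A = 210 × 14 = 2940.00, centroid at (105.00, 7.00).
web: A = 28 × 200 = 5600.00, centroid at (105.00, 114.00).
top flange: A = 150 × 22 = 3300.00, centroid at (105.00, 225.00).
ΣA = 11840.00 mm²
ΣAX̄ = (2940.00)(105.00) + (5600.00)(105.00) + (3300.00)(105.00) = 1243200.00 mm³
ΣAȲ = (2940.00)(7.00) + (5600.00)(114.00) + (3300.00)(225.00) = 1401480.00 mm³
X̄ = 1243200.00 / 11840.00 = 105.00 mm
Ȳ = 1401480.00 / 11840.00 = 118.37 mm

X̄ = 105.00 mm, Ȳ = 118.37 mm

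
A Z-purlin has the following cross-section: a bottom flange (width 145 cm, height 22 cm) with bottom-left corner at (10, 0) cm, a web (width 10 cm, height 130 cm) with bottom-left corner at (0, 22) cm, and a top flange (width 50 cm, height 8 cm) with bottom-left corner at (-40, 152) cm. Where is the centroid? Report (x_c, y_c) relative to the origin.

x_c = 53.92 cm, y_c = 43.07 cm

bottom flange: A = 145 × 22 = 3190.00, centroid at (82.50, 11.00).
web: A = 10 × 130 = 1300.00, centroid at (5.00, 87.00).
top flange: A = 50 × 8 = 400.00, centroid at (-15.00, 156.00).
ΣA = 4890.00 cm², ΣAx_c = 263675.00 cm³, ΣAy_c = 210590.00 cm³.
x_c = 263675.00/4890.00 = 53.92 cm; y_c = 210590.00/4890.00 = 43.07 cm.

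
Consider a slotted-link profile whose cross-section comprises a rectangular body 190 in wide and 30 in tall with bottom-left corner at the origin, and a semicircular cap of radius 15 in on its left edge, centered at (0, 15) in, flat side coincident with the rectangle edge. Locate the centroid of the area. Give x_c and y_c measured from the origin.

Part | A | x̄ᵢ | ȳᵢ | A·x̄ᵢ | A·ȳᵢ
rectangular body | 5700.00 | 95.00 | 15.00 | 541500.00 | 85500.00
semicircular end | 353.43 | -6.37 | 15.00 | -2250.00 | 5301.44
Σ | 6053.43 |  |  | 539250.00 | 90801.44
x_c = 539250.00 / 6053.43 = 89.08 in
y_c = 90801.44 / 6053.43 = 15.00 in

x_c = 89.08 in, y_c = 15.00 in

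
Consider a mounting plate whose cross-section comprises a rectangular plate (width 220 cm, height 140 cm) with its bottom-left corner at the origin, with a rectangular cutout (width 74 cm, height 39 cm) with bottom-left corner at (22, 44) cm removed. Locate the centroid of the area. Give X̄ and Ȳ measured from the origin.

plate: A = 220 × 140 = 30800.00, centroid at (110.00, 70.00).
hole: A = −(74 × 39) = -2886.00, centroid at (59.00, 63.50).
ΣA = 27914.00 cm², ΣAX̄ = 3217726.00 cm³, ΣAȲ = 1972739.00 cm³.
X̄ = 3217726.00/27914.00 = 115.27 cm; Ȳ = 1972739.00/27914.00 = 70.67 cm.

X̄ = 115.27 cm, Ȳ = 70.67 cm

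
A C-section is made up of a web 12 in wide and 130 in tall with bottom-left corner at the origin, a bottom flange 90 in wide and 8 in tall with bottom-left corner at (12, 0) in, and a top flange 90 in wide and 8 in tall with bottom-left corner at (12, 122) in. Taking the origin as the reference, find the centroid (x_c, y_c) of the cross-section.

web: A = 12 × 130 = 1560.00, centroid at (6.00, 65.00).
bottom flange: A = 90 × 8 = 720.00, centroid at (57.00, 4.00).
top flange: A = 90 × 8 = 720.00, centroid at (57.00, 126.00).
ΣA = 3000.00 in², ΣAx_c = 91440.00 in³, ΣAy_c = 195000.00 in³.
x_c = 91440.00/3000.00 = 30.48 in; y_c = 195000.00/3000.00 = 65.00 in.

x_c = 30.48 in, y_c = 65.00 in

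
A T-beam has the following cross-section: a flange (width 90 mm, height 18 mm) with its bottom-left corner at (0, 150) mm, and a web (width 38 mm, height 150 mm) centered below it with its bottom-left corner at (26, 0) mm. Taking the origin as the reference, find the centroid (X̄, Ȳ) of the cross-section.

X̄ = 45.00 mm, Ȳ = 93.59 mm

web: A = 38 × 150 = 5700.00, centroid at (45.00, 75.00).
flange: A = 90 × 18 = 1620.00, centroid at (45.00, 159.00).
ΣA = 7320.00 mm², ΣAX̄ = 329400.00 mm³, ΣAȲ = 685080.00 mm³.
X̄ = 329400.00/7320.00 = 45.00 mm; Ȳ = 685080.00/7320.00 = 93.59 mm.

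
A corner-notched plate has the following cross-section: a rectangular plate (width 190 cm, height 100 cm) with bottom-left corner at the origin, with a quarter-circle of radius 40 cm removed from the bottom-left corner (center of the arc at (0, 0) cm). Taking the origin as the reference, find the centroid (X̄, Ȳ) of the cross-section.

Part | A | x̄ᵢ | ȳᵢ | A·x̄ᵢ | A·ȳᵢ
plate | 19000.00 | 95.00 | 50.00 | 1805000.00 | 950000.00
removed quarter-circle | -1256.64 | 16.98 | 16.98 | -21333.33 | -21333.33
Σ | 17743.36 |  |  | 1783666.67 | 928666.67
X̄ = 1783666.67 / 17743.36 = 100.53 cm
Ȳ = 928666.67 / 17743.36 = 52.34 cm

X̄ = 100.53 cm, Ȳ = 52.34 cm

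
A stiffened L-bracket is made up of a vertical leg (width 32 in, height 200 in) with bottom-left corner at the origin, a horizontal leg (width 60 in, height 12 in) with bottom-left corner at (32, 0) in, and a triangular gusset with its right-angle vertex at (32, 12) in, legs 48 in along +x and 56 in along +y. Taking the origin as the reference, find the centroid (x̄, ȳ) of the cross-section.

x̄ = 24.99 in, ȳ = 80.99 in

vertical leg: A = 32 × 200 = 6400.00, centroid at (16.00, 100.00).
horizontal leg: A = 60 × 12 = 720.00, centroid at (62.00, 6.00).
gusset: A = ½·48·56 = 1344.00, centroid at (48.00, 30.67).
ΣA = 8464.00 in²
ΣAx̄ = (6400.00)(16.00) + (720.00)(62.00) + (1344.00)(48.00) = 211552.00 in³
ΣAȳ = (6400.00)(100.00) + (720.00)(6.00) + (1344.00)(30.67) = 685536.00 in³
x̄ = 211552.00 / 8464.00 = 24.99 in
ȳ = 685536.00 / 8464.00 = 80.99 in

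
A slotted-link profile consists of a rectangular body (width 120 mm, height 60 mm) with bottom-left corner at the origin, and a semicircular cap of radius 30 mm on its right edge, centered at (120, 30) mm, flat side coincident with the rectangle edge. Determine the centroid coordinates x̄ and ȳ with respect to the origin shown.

Part | A | x̄ᵢ | ȳᵢ | A·x̄ᵢ | A·ȳᵢ
rectangular body | 7200.00 | 60.00 | 30.00 | 432000.00 | 216000.00
semicircular end | 1413.72 | 132.73 | 30.00 | 187646.00 | 42411.50
Σ | 8613.72 |  |  | 619646.00 | 258411.50
x̄ = 619646.00 / 8613.72 = 71.94 mm
ȳ = 258411.50 / 8613.72 = 30.00 mm

x̄ = 71.94 mm, ȳ = 30.00 mm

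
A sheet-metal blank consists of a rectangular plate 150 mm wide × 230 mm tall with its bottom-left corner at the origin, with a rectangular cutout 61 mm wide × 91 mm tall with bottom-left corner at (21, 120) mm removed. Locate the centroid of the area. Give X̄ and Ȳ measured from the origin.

X̄ = 79.51 mm, Ȳ = 105.32 mm

plate: A = 150 × 230 = 34500.00, centroid at (75.00, 115.00).
hole: A = −(61 × 91) = -5551.00, centroid at (51.50, 165.50).
ΣA = 28949.00 mm², ΣAX̄ = 2301623.50 mm³, ΣAȲ = 3048809.50 mm³.
X̄ = 2301623.50/28949.00 = 79.51 mm; Ȳ = 3048809.50/28949.00 = 105.32 mm.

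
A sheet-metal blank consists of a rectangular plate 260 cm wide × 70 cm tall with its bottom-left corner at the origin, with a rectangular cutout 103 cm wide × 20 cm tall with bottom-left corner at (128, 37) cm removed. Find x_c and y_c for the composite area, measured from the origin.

x_c = 123.68 cm, y_c = 33.47 cm

plate: A = 260 × 70 = 18200.00, centroid at (130.00, 35.00).
hole: A = −(103 × 20) = -2060.00, centroid at (179.50, 47.00).
ΣA = 16140.00 cm², ΣAx_c = 1996230.00 cm³, ΣAy_c = 540180.00 cm³.
x_c = 1996230.00/16140.00 = 123.68 cm; y_c = 540180.00/16140.00 = 33.47 cm.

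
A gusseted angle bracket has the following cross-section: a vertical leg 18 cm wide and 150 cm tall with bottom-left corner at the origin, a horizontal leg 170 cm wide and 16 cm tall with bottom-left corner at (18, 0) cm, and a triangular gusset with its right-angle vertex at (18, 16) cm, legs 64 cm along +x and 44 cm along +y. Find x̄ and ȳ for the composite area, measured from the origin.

vertical leg: A = 18 × 150 = 2700.00, centroid at (9.00, 75.00).
horizontal leg: A = 170 × 16 = 2720.00, centroid at (103.00, 8.00).
gusset: A = ½·64·44 = 1408.00, centroid at (39.33, 30.67).
ΣA = 6828.00 cm², ΣAx̄ = 359841.33 cm³, ΣAȳ = 267438.67 cm³.
x̄ = 359841.33/6828.00 = 52.70 cm; ȳ = 267438.67/6828.00 = 39.17 cm.

x̄ = 52.70 cm, ȳ = 39.17 cm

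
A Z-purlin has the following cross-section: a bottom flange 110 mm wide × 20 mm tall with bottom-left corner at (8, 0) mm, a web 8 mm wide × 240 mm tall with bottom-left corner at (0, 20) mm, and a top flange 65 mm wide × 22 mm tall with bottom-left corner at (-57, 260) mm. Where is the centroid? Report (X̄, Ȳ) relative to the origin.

bottom flange: A = 110 × 20 = 2200.00, centroid at (63.00, 10.00).
web: A = 8 × 240 = 1920.00, centroid at (4.00, 140.00).
top flange: A = 65 × 22 = 1430.00, centroid at (-24.50, 271.00).
ΣA = 5550.00 mm²
ΣAX̄ = (2200.00)(63.00) + (1920.00)(4.00) + (1430.00)(-24.50) = 111245.00 mm³
ΣAȲ = (2200.00)(10.00) + (1920.00)(140.00) + (1430.00)(271.00) = 678330.00 mm³
X̄ = 111245.00 / 5550.00 = 20.04 mm
Ȳ = 678330.00 / 5550.00 = 122.22 mm

X̄ = 20.04 mm, Ȳ = 122.22 mm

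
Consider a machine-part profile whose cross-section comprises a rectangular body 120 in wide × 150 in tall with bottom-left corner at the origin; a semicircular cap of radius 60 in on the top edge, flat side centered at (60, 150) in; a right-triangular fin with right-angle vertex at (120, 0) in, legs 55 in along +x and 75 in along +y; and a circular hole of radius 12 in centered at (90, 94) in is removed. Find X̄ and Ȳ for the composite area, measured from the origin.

rectangular body: A = 120 × 150 = 18000.00, centroid at (60.00, 75.00).
semicircular top: A = ½π·60² = 5654.87, centroid at (60.00, 175.46).
triangular fin: A = ½·55·75 = 2062.50, centroid at (138.33, 25.00).
hole: A = −π·12² = -452.39, centroid at (90.00, 94.00).
ΣA = 25264.98 in², ΣAX̄ = 1663889.47 in³, ΣAȲ = 2351267.92 in³.
X̄ = 1663889.47/25264.98 = 65.86 in; Ȳ = 2351267.92/25264.98 = 93.06 in.

X̄ = 65.86 in, Ȳ = 93.06 in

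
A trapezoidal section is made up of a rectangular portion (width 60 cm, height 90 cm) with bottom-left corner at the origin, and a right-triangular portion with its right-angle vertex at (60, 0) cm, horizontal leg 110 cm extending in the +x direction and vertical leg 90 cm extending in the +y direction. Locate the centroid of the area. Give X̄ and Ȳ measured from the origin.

rectangular portion: A = 60 × 90 = 5400.00, centroid at (30.00, 45.00).
triangular portion: A = ½·110·90 = 4950.00, centroid at (96.67, 30.00).
ΣA = 10350.00 cm²
ΣAX̄ = (5400.00)(30.00) + (4950.00)(96.67) = 640500.00 cm³
ΣAȲ = (5400.00)(45.00) + (4950.00)(30.00) = 391500.00 cm³
X̄ = 640500.00 / 10350.00 = 61.88 cm
Ȳ = 391500.00 / 10350.00 = 37.83 cm

X̄ = 61.88 cm, Ȳ = 37.83 cm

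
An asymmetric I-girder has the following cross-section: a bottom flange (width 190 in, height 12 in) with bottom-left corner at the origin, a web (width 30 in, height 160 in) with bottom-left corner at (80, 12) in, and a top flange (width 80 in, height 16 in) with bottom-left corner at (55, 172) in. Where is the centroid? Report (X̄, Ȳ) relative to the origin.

X̄ = 95.00 in, Ȳ = 82.02 in

Part | A | x̄ᵢ | ȳᵢ | A·x̄ᵢ | A·ȳᵢ
bottom flange | 2280.00 | 95.00 | 6.00 | 216600.00 | 13680.00
web | 4800.00 | 95.00 | 92.00 | 456000.00 | 441600.00
top flange | 1280.00 | 95.00 | 180.00 | 121600.00 | 230400.00
Σ | 8360.00 |  |  | 794200.00 | 685680.00
X̄ = 794200.00 / 8360.00 = 95.00 in
Ȳ = 685680.00 / 8360.00 = 82.02 in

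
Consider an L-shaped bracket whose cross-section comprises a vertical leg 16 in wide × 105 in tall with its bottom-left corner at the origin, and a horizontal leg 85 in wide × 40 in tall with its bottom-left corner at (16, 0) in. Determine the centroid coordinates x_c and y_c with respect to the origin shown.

vertical leg: A = 16 × 105 = 1680.00, centroid at (8.00, 52.50).
horizontal leg: A = 85 × 40 = 3400.00, centroid at (58.50, 20.00).
ΣA = 5080.00 in²
ΣAx_c = (1680.00)(8.00) + (3400.00)(58.50) = 212340.00 in³
ΣAy_c = (1680.00)(52.50) + (3400.00)(20.00) = 156200.00 in³
x_c = 212340.00 / 5080.00 = 41.80 in
y_c = 156200.00 / 5080.00 = 30.75 in

x_c = 41.80 in, y_c = 30.75 in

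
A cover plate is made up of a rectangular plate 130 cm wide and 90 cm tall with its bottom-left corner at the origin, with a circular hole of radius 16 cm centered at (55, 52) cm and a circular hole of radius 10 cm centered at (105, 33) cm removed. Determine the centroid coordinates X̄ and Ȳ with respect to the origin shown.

Part | A | x̄ᵢ | ȳᵢ | A·x̄ᵢ | A·ȳᵢ
plate | 11700.00 | 65.00 | 45.00 | 760500.00 | 526500.00
hole 1 | -804.25 | 55.00 | 52.00 | -44233.62 | -41820.88
hole 2 | -314.16 | 105.00 | 33.00 | -32986.72 | -10367.26
Σ | 10581.59 |  |  | 683279.65 | 474311.86
X̄ = 683279.65 / 10581.59 = 64.57 cm
Ȳ = 474311.86 / 10581.59 = 44.82 cm

X̄ = 64.57 cm, Ȳ = 44.82 cm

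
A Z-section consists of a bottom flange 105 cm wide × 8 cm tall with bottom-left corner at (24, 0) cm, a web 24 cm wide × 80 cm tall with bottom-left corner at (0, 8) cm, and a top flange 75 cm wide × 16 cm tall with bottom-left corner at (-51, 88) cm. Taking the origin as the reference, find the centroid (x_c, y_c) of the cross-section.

Part | A | x̄ᵢ | ȳᵢ | A·x̄ᵢ | A·ȳᵢ
bottom flange | 840.00 | 76.50 | 4.00 | 64260.00 | 3360.00
web | 1920.00 | 12.00 | 48.00 | 23040.00 | 92160.00
top flange | 1200.00 | -13.50 | 96.00 | -16200.00 | 115200.00
Σ | 3960.00 |  |  | 71100.00 | 210720.00
x_c = 71100.00 / 3960.00 = 17.95 cm
y_c = 210720.00 / 3960.00 = 53.21 cm

x_c = 17.95 cm, y_c = 53.21 cm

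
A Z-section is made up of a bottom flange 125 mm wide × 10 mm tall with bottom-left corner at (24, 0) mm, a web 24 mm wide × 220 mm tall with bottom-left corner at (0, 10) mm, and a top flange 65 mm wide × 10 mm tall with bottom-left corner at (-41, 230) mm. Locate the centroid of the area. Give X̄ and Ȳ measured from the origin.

bottom flange: A = 125 × 10 = 1250.00, centroid at (86.50, 5.00).
web: A = 24 × 220 = 5280.00, centroid at (12.00, 120.00).
top flange: A = 65 × 10 = 650.00, centroid at (-8.50, 235.00).
ΣA = 7180.00 mm², ΣAX̄ = 165960.00 mm³, ΣAȲ = 792600.00 mm³.
X̄ = 165960.00/7180.00 = 23.11 mm; Ȳ = 792600.00/7180.00 = 110.39 mm.

X̄ = 23.11 mm, Ȳ = 110.39 mm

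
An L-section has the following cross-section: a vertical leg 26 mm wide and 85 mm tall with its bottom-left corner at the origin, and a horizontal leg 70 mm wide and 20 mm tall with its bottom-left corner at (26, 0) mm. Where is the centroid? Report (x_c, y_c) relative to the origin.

x_c = 31.61 mm, y_c = 29.90 mm

vertical leg: A = 26 × 85 = 2210.00, centroid at (13.00, 42.50).
horizontal leg: A = 70 × 20 = 1400.00, centroid at (61.00, 10.00).
ΣA = 3610.00 mm²
ΣAx_c = (2210.00)(13.00) + (1400.00)(61.00) = 114130.00 mm³
ΣAy_c = (2210.00)(42.50) + (1400.00)(10.00) = 107925.00 mm³
x_c = 114130.00 / 3610.00 = 31.61 mm
y_c = 107925.00 / 3610.00 = 29.90 mm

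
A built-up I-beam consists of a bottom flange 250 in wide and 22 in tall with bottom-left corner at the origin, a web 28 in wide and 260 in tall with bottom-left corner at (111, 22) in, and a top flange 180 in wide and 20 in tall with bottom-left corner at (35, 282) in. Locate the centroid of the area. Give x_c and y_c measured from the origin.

bottom flange: A = 250 × 22 = 5500.00, centroid at (125.00, 11.00).
web: A = 28 × 260 = 7280.00, centroid at (125.00, 152.00).
top flange: A = 180 × 20 = 3600.00, centroid at (125.00, 292.00).
ΣA = 16380.00 in²
ΣAx_c = (5500.00)(125.00) + (7280.00)(125.00) + (3600.00)(125.00) = 2047500.00 in³
ΣAy_c = (5500.00)(11.00) + (7280.00)(152.00) + (3600.00)(292.00) = 2218260.00 in³
x_c = 2047500.00 / 16380.00 = 125.00 in
y_c = 2218260.00 / 16380.00 = 135.42 in

x_c = 125.00 in, y_c = 135.42 in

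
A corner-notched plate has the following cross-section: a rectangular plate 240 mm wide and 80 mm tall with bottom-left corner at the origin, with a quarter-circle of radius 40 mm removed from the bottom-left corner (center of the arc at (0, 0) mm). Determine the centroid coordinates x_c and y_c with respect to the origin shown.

x_c = 127.22 mm, y_c = 41.61 mm

plate: A = 240 × 80 = 19200.00, centroid at (120.00, 40.00).
removed quarter-circle: A = −¼π·40² = -1256.64, centroid at (16.98, 16.98).
ΣA = 17943.36 mm², ΣAx_c = 2282666.67 mm³, ΣAy_c = 746666.67 mm³.
x_c = 2282666.67/17943.36 = 127.22 mm; y_c = 746666.67/17943.36 = 41.61 mm.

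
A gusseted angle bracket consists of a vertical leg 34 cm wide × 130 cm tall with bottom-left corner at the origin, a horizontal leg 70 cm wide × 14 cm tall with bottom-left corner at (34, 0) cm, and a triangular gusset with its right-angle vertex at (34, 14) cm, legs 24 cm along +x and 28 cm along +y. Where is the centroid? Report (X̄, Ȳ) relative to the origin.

vertical leg: A = 34 × 130 = 4420.00, centroid at (17.00, 65.00).
horizontal leg: A = 70 × 14 = 980.00, centroid at (69.00, 7.00).
gusset: A = ½·24·28 = 336.00, centroid at (42.00, 23.33).
ΣA = 5736.00 cm²
ΣAX̄ = (4420.00)(17.00) + (980.00)(69.00) + (336.00)(42.00) = 156872.00 cm³
ΣAȲ = (4420.00)(65.00) + (980.00)(7.00) + (336.00)(23.33) = 302000.00 cm³
X̄ = 156872.00 / 5736.00 = 27.35 cm
Ȳ = 302000.00 / 5736.00 = 52.65 cm

X̄ = 27.35 cm, Ȳ = 52.65 cm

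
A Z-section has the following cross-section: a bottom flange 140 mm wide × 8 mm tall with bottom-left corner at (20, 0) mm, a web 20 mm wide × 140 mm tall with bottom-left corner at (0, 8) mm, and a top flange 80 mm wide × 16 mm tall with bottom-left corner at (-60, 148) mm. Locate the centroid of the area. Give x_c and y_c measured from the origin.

x_c = 19.85 mm, y_c = 81.26 mm

Part | A | x̄ᵢ | ȳᵢ | A·x̄ᵢ | A·ȳᵢ
bottom flange | 1120.00 | 90.00 | 4.00 | 100800.00 | 4480.00
web | 2800.00 | 10.00 | 78.00 | 28000.00 | 218400.00
top flange | 1280.00 | -20.00 | 156.00 | -25600.00 | 199680.00
Σ | 5200.00 |  |  | 103200.00 | 422560.00
x_c = 103200.00 / 5200.00 = 19.85 mm
y_c = 422560.00 / 5200.00 = 81.26 mm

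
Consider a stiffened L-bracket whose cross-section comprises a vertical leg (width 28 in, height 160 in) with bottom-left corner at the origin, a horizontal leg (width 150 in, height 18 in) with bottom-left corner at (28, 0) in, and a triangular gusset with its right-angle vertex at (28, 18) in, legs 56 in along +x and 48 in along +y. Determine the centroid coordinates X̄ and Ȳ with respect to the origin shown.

vertical leg: A = 28 × 160 = 4480.00, centroid at (14.00, 80.00).
horizontal leg: A = 150 × 18 = 2700.00, centroid at (103.00, 9.00).
gusset: A = ½·56·48 = 1344.00, centroid at (46.67, 34.00).
ΣA = 8524.00 in²
ΣAX̄ = (4480.00)(14.00) + (2700.00)(103.00) + (1344.00)(46.67) = 403540.00 in³
ΣAȲ = (4480.00)(80.00) + (2700.00)(9.00) + (1344.00)(34.00) = 428396.00 in³
X̄ = 403540.00 / 8524.00 = 47.34 in
Ȳ = 428396.00 / 8524.00 = 50.26 in

X̄ = 47.34 in, Ȳ = 50.26 in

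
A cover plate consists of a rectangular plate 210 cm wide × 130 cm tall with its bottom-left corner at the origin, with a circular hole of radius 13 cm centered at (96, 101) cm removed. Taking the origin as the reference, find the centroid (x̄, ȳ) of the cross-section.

Part | A | x̄ᵢ | ȳᵢ | A·x̄ᵢ | A·ȳᵢ
plate | 27300.00 | 105.00 | 65.00 | 2866500.00 | 1774500.00
hole | -530.93 | 96.00 | 101.00 | -50969.20 | -53623.85
Σ | 26769.07 |  |  | 2815530.80 | 1720876.15
x̄ = 2815530.80 / 26769.07 = 105.18 cm
ȳ = 1720876.15 / 26769.07 = 64.29 cm

x̄ = 105.18 cm, ȳ = 64.29 cm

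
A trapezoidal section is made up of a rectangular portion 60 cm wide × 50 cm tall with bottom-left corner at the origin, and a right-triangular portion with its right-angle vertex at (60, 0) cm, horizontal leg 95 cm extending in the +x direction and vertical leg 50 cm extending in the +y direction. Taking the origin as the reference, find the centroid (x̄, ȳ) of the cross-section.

x̄ = 57.25 cm, ȳ = 21.32 cm

rectangular portion: A = 60 × 50 = 3000.00, centroid at (30.00, 25.00).
triangular portion: A = ½·95·50 = 2375.00, centroid at (91.67, 16.67).
ΣA = 5375.00 cm²
ΣAx̄ = (3000.00)(30.00) + (2375.00)(91.67) = 307708.33 cm³
ΣAȳ = (3000.00)(25.00) + (2375.00)(16.67) = 114583.33 cm³
x̄ = 307708.33 / 5375.00 = 57.25 cm
ȳ = 114583.33 / 5375.00 = 21.32 cm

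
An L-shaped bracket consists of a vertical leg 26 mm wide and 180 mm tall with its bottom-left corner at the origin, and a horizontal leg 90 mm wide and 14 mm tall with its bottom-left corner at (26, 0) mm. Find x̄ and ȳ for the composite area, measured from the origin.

vertical leg: A = 26 × 180 = 4680.00, centroid at (13.00, 90.00).
horizontal leg: A = 90 × 14 = 1260.00, centroid at (71.00, 7.00).
ΣA = 5940.00 mm², ΣAx̄ = 150300.00 mm³, ΣAȳ = 430020.00 mm³.
x̄ = 150300.00/5940.00 = 25.30 mm; ȳ = 430020.00/5940.00 = 72.39 mm.

x̄ = 25.30 mm, ȳ = 72.39 mm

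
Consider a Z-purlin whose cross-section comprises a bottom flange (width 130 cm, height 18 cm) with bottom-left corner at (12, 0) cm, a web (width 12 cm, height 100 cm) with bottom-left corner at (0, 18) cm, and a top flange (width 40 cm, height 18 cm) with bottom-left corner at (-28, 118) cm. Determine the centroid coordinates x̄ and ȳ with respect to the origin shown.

x̄ = 42.63 cm, ȳ = 45.56 cm

bottom flange: A = 130 × 18 = 2340.00, centroid at (77.00, 9.00).
web: A = 12 × 100 = 1200.00, centroid at (6.00, 68.00).
top flange: A = 40 × 18 = 720.00, centroid at (-8.00, 127.00).
ΣA = 4260.00 cm²
ΣAx̄ = (2340.00)(77.00) + (1200.00)(6.00) + (720.00)(-8.00) = 181620.00 cm³
ΣAȳ = (2340.00)(9.00) + (1200.00)(68.00) + (720.00)(127.00) = 194100.00 cm³
x̄ = 181620.00 / 4260.00 = 42.63 cm
ȳ = 194100.00 / 4260.00 = 45.56 cm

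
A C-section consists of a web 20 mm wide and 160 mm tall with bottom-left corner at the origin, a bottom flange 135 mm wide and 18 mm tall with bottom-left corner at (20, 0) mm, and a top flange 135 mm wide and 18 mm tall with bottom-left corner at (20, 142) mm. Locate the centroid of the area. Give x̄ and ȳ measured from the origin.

Part | A | x̄ᵢ | ȳᵢ | A·x̄ᵢ | A·ȳᵢ
web | 3200.00 | 10.00 | 80.00 | 32000.00 | 256000.00
bottom flange | 2430.00 | 87.50 | 9.00 | 212625.00 | 21870.00
top flange | 2430.00 | 87.50 | 151.00 | 212625.00 | 366930.00
Σ | 8060.00 |  |  | 457250.00 | 644800.00
x̄ = 457250.00 / 8060.00 = 56.73 mm
ȳ = 644800.00 / 8060.00 = 80.00 mm

x̄ = 56.73 mm, ȳ = 80.00 mm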